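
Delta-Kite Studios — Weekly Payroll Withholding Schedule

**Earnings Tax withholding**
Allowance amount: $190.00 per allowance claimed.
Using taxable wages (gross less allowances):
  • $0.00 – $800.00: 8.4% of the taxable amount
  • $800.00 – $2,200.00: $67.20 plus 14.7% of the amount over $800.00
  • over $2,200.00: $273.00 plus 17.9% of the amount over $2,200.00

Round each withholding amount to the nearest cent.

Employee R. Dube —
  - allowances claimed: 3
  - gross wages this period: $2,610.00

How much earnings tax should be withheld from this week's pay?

Earnings Tax: taxable = $2,610.00 − 3×$190.00 = $2,040.00
  $67.20 + 14.7% × ($2,040.00 − $800.00) = $67.20 + 14.7% × $1,240.00 = $249.48

$249.48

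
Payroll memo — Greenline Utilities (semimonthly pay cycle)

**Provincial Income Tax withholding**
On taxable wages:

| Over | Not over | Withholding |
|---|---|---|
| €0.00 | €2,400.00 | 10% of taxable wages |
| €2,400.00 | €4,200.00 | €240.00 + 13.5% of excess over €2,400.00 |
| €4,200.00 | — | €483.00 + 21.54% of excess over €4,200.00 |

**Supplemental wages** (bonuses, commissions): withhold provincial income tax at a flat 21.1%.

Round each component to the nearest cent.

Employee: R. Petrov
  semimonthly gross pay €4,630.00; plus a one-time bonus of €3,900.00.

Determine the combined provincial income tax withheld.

€1,398.52

Provincial Income Tax: taxable = €4,630.00
  €483.00 + 21.54% × (€4,630.00 − €4,200.00) = €483.00 + 21.54% × €430.00 = €575.62
Supplemental (21.1% flat on bonus): 21.1% × €3,900.00 = €822.90
Total provincial income tax: €575.62 + €822.90 = €1,398.52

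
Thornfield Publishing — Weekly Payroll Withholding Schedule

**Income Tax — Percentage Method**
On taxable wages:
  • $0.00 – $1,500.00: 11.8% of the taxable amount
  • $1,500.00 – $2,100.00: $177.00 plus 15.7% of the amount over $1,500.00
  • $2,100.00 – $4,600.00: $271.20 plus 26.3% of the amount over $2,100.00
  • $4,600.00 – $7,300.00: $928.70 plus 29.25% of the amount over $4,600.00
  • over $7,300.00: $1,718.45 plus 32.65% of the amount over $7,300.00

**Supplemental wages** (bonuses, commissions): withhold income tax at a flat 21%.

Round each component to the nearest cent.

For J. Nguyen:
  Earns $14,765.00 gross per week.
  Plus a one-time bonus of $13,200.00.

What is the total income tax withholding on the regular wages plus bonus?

$6,927.77

Income Tax: taxable = $14,765.00
  $1,718.45 + 32.65% × ($14,765.00 − $7,300.00) = $1,718.45 + 32.65% × $7,465.00 = $4,155.77
Supplemental (21% flat on bonus): 21% × $13,200.00 = $2,772.00
Total income tax: $4,155.77 + $2,772.00 = $6,927.77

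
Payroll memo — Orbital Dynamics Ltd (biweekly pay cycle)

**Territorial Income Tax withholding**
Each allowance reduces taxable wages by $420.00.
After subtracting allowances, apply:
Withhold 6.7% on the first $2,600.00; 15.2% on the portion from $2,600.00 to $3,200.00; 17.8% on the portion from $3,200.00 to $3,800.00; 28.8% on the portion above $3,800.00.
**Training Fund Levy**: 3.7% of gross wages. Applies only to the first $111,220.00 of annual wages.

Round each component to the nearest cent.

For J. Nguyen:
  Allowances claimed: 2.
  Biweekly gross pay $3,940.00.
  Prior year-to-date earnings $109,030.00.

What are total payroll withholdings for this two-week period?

Territorial Income Tax: taxable = $3,940.00 − 2×$420.00 = $3,100.00
  $174.20 + 15.2% × ($3,100.00 − $2,600.00) = $174.20 + 15.2% × $500.00 = $250.20
Training Fund Levy: cap $111,220.00 − YTD $109,030.00 = $2,190.00 subject; 3.7% × $2,190.00 = $81.03
Total: $250.20 + $81.03 = $331.23

$331.23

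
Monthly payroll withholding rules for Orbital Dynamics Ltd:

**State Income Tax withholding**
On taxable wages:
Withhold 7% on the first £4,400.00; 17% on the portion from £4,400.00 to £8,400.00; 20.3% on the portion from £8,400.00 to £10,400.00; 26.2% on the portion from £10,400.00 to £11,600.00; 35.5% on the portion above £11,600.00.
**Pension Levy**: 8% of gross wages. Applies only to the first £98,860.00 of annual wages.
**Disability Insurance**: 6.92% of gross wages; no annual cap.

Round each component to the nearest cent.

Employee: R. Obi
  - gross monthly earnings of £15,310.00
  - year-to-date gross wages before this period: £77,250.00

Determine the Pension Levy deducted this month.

Pension Levy: 8% × £15,310.00 = £1,224.80

£1,224.80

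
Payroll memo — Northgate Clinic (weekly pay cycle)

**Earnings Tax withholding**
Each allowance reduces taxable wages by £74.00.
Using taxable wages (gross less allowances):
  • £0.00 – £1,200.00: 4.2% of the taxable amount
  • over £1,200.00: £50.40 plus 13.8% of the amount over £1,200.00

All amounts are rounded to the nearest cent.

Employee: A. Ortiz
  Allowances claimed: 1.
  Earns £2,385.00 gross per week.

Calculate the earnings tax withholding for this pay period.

£203.72

Earnings Tax: taxable = £2,385.00 − 1×£74.00 = £2,311.00
  £50.40 + 13.8% × (£2,311.00 − £1,200.00) = £50.40 + 13.8% × £1,111.00 = £203.72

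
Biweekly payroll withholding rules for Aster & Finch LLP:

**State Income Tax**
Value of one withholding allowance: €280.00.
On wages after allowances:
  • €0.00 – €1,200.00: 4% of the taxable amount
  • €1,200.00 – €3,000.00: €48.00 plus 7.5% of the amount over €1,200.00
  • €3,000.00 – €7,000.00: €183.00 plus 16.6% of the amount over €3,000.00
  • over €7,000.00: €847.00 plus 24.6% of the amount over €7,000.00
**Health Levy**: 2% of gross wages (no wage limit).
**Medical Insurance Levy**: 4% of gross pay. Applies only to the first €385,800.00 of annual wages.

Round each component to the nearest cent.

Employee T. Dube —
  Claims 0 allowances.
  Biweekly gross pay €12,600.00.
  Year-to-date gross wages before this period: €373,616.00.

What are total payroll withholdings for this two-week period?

€2,963.96

State Income Tax: taxable = €12,600.00
  €847.00 + 24.6% × (€12,600.00 − €7,000.00) = €847.00 + 24.6% × €5,600.00 = €2,224.60
Health Levy: 2% × €12,600.00 = €252.00
Medical Insurance Levy: cap €385,800.00 − YTD €373,616.00 = €12,184.00 subject; 4% × €12,184.00 = €487.36
Total: €2,224.60 + €252.00 + €487.36 = €2,963.96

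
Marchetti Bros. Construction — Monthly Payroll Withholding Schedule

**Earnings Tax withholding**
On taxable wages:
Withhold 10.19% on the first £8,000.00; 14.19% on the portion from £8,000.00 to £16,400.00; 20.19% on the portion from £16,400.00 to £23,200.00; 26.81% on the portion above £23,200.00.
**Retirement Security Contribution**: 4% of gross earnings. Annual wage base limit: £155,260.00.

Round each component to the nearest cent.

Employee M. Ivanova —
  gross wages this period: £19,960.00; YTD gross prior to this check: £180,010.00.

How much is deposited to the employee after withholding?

Earnings Tax: taxable = £19,960.00
  £2,007.16 + 20.19% × (£19,960.00 − £16,400.00) = £2,007.16 + 20.19% × £3,560.00 = £2,725.92
Retirement Security Contribution: YTD £180,010.00 ≥ cap £155,260.00 → £0.00
Total withheld: £2,725.92 + £0.00 = £2,725.92
Net pay: £19,960.00 − £2,725.92 = £17,234.08

£17,234.08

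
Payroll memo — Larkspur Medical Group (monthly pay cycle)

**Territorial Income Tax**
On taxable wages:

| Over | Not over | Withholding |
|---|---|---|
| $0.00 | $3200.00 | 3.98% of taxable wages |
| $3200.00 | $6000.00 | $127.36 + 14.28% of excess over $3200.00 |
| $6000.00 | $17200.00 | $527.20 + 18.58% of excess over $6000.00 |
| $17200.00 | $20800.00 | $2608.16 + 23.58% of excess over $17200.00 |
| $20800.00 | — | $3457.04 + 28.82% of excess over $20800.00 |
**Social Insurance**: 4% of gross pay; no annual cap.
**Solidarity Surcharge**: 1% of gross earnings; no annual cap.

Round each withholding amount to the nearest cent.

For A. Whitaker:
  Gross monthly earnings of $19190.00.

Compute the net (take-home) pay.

Territorial Income Tax: taxable = $19190.00
  $2608.16 + 23.58% × ($19190.00 − $17200.00) = $2608.16 + 23.58% × $1990.00 = $3077.40
Social Insurance: 4% × $19190.00 = $767.60
Solidarity Surcharge: 1% × $19190.00 = $191.90
Total withheld: $3077.40 + $767.60 + $191.90 = $4036.90
Net pay: $19190.00 − $4036.90 = $15153.10

$15153.10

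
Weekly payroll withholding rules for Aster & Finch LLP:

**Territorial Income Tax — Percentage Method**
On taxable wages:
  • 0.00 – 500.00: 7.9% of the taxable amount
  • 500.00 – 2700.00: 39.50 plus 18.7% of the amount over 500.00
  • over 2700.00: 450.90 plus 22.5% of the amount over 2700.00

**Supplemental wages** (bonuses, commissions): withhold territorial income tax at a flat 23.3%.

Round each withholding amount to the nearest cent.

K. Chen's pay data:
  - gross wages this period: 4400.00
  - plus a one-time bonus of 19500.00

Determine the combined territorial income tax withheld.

Territorial Income Tax: taxable = 4400.00
  450.90 + 22.5% × (4400.00 − 2700.00) = 450.90 + 22.5% × 1700.00 = 833.40
Supplemental (23.3% flat on bonus): 23.3% × 19500.00 = 4543.50
Total territorial income tax: 833.40 + 4543.50 = 5376.90

5376.90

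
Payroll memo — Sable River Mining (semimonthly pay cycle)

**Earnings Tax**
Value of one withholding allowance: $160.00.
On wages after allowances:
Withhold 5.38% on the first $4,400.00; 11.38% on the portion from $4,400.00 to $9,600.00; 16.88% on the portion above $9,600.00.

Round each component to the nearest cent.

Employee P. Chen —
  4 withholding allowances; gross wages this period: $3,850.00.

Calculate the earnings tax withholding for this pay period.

Earnings Tax: taxable = $3,850.00 − 4×$160.00 = $3,210.00
  5.38% × $3,210.00 = $172.70

$172.70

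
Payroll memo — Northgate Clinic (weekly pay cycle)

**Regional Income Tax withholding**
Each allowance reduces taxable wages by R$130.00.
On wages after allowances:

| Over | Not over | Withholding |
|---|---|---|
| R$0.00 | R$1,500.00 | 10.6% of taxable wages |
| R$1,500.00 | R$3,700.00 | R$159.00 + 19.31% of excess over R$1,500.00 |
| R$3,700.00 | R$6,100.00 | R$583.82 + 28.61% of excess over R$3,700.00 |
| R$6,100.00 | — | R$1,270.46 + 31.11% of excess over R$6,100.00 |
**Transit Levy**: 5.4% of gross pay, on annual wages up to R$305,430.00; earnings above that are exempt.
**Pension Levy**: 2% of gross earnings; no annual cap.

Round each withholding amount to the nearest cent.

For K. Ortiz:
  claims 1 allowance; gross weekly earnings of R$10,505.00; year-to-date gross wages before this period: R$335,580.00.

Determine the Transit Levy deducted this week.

Transit Levy: YTD R$335,580.00 ≥ cap R$305,430.00 → R$0.00

R$0.00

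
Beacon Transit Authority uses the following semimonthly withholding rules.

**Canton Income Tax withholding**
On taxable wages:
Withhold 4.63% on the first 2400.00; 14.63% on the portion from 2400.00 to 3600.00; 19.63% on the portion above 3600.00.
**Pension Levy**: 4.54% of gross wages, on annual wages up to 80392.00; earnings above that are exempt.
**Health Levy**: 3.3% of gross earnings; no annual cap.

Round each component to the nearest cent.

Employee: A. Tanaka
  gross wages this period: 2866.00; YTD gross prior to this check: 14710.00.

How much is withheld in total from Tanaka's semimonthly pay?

404.00

Canton Income Tax: taxable = 2866.00
  111.12 + 14.63% × (2866.00 − 2400.00) = 111.12 + 14.63% × 466.00 = 179.30
Pension Levy: 4.54% × 2866.00 = 130.12
Health Levy: 3.3% × 2866.00 = 94.58
Total: 179.30 + 130.12 + 94.58 = 404.00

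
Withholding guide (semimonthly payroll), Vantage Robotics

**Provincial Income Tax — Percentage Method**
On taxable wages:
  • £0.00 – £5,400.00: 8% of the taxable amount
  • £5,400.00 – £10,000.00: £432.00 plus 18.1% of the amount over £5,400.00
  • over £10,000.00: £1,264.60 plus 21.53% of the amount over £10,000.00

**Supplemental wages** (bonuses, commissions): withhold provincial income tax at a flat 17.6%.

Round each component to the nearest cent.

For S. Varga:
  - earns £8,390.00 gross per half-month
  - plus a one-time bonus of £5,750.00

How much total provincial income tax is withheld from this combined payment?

£1,985.19

Provincial Income Tax: taxable = £8,390.00
  £432.00 + 18.1% × (£8,390.00 − £5,400.00) = £432.00 + 18.1% × £2,990.00 = £973.19
Supplemental (17.6% flat on bonus): 17.6% × £5,750.00 = £1,012.00
Total provincial income tax: £973.19 + £1,012.00 = £1,985.19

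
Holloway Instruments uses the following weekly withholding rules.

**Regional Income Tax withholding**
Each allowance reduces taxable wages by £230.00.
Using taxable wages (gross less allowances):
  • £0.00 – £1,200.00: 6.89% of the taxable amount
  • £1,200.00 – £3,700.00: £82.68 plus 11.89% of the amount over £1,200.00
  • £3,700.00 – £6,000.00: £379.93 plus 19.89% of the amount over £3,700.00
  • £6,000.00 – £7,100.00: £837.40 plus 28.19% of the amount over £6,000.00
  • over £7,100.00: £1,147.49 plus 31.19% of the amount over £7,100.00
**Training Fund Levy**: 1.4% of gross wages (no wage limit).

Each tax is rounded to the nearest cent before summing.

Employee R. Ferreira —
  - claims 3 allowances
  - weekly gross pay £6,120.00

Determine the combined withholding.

Regional Income Tax: taxable = £6,120.00 − 3×£230.00 = £5,430.00
  £379.93 + 19.89% × (£5,430.00 − £3,700.00) = £379.93 + 19.89% × £1,730.00 = £724.03
Training Fund Levy: 1.4% × £6,120.00 = £85.68
Total: £724.03 + £85.68 = £809.71

£809.71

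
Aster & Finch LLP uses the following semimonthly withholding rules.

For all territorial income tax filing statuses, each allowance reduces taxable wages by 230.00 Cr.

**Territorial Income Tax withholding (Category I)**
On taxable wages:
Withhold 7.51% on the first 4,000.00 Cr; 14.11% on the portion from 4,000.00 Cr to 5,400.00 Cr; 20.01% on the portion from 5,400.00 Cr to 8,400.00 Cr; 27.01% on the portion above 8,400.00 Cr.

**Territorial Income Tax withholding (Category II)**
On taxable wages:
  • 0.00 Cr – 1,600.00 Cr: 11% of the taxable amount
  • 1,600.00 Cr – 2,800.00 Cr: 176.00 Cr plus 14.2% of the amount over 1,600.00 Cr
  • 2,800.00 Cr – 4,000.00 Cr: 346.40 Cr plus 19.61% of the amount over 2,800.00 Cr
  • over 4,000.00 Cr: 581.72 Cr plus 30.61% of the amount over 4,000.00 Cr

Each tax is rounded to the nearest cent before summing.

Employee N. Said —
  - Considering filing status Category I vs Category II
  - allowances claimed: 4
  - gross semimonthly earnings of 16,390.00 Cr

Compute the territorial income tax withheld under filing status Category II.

4,092.69 Cr

Territorial Income Tax (Category II): taxable = 16,390.00 Cr − 4×230.00 Cr = 15,470.00 Cr
  581.72 Cr + 30.61% × (15,470.00 Cr − 4,000.00 Cr) = 581.72 Cr + 30.61% × 11,470.00 Cr = 4,092.69 Cr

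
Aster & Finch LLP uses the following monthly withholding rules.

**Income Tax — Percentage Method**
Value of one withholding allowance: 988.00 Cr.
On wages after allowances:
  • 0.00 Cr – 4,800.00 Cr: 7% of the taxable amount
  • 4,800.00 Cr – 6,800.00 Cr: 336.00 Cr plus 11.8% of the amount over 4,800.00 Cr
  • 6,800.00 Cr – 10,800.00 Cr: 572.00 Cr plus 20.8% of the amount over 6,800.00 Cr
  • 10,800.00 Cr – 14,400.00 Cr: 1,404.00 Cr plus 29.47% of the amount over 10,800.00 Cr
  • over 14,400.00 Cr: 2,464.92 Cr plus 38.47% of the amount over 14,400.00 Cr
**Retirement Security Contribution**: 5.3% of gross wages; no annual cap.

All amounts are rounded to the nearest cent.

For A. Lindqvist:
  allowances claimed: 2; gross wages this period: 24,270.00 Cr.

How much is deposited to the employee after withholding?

Income Tax: taxable = 24,270.00 Cr − 2×988.00 Cr = 22,294.00 Cr
  2,464.92 Cr + 38.47% × (22,294.00 Cr − 14,400.00 Cr) = 2,464.92 Cr + 38.47% × 7,894.00 Cr = 5,501.74 Cr
Retirement Security Contribution: 5.3% × 24,270.00 Cr = 1,286.31 Cr
Total withheld: 5,501.74 Cr + 1,286.31 Cr = 6,788.05 Cr
Net pay: 24,270.00 Cr − 6,788.05 Cr = 17,481.95 Cr

17,481.95 Cr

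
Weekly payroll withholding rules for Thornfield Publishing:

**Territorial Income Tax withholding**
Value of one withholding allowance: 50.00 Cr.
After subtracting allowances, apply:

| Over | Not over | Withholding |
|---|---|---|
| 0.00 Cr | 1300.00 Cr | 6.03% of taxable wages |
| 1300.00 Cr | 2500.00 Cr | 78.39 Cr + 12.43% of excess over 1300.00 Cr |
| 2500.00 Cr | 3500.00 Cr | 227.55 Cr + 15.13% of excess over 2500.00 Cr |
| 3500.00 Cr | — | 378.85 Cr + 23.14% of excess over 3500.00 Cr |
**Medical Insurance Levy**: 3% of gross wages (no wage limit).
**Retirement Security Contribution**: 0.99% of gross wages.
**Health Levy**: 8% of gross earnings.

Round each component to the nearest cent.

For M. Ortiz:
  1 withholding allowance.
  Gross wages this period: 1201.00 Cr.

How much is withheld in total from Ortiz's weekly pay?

Territorial Income Tax: taxable = 1201.00 Cr − 1×50.00 Cr = 1151.00 Cr
  6.03% × 1151.00 Cr = 69.41 Cr
Medical Insurance Levy: 3% × 1201.00 Cr = 36.03 Cr
Retirement Security Contribution: 0.99% × 1201.00 Cr = 11.89 Cr
Health Levy: 8% × 1201.00 Cr = 96.08 Cr
Total: 69.41 Cr + 36.03 Cr + 11.89 Cr + 96.08 Cr = 213.41 Cr

213.41 Cr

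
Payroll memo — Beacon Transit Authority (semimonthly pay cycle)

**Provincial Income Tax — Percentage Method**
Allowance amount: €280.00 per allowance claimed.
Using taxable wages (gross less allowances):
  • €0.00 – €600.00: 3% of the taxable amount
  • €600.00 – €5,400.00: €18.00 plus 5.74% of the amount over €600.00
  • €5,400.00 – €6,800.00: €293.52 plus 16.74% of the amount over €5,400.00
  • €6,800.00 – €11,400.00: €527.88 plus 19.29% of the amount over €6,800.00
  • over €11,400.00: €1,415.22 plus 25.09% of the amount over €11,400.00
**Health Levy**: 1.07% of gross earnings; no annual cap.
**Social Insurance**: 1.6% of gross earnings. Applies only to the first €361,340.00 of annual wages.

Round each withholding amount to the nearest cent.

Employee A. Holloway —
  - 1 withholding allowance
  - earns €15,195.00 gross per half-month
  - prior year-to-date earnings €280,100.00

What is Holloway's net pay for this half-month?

Provincial Income Tax: taxable = €15,195.00 − 1×€280.00 = €14,915.00
  €1,415.22 + 25.09% × (€14,915.00 − €11,400.00) = €1,415.22 + 25.09% × €3,515.00 = €2,297.13
Health Levy: 1.07% × €15,195.00 = €162.59
Social Insurance: 1.6% × €15,195.00 = €243.12
Total withheld: €2,297.13 + €162.59 + €243.12 = €2,702.84
Net pay: €15,195.00 − €2,702.84 = €12,492.16

€12,492.16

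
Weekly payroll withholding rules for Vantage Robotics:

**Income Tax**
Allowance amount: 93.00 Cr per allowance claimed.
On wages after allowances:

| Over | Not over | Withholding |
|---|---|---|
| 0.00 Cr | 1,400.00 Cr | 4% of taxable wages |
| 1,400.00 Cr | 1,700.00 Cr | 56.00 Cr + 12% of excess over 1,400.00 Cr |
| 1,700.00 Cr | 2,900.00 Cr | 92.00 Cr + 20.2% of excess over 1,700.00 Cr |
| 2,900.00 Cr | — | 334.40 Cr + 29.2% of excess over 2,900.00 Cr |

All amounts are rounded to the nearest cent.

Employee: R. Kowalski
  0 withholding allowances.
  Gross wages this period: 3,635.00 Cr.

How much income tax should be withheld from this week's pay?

Income Tax: taxable = 3,635.00 Cr
  334.40 Cr + 29.2% × (3,635.00 Cr − 2,900.00 Cr) = 334.40 Cr + 29.2% × 735.00 Cr = 549.02 Cr

549.02 Cr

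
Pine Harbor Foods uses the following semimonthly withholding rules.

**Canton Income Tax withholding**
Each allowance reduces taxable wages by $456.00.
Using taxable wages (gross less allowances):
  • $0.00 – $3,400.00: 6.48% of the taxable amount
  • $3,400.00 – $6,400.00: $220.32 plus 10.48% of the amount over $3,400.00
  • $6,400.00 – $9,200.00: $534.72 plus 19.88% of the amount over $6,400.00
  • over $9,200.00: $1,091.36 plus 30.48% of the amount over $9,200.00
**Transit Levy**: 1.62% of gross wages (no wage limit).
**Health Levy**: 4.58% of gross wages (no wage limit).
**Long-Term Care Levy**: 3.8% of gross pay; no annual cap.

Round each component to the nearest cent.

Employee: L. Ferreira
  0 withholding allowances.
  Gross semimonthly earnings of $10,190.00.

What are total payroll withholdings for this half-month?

$2,412.11

Canton Income Tax: taxable = $10,190.00
  $1,091.36 + 30.48% × ($10,190.00 − $9,200.00) = $1,091.36 + 30.48% × $990.00 = $1,393.11
Transit Levy: 1.62% × $10,190.00 = $165.08
Health Levy: 4.58% × $10,190.00 = $466.70
Long-Term Care Levy: 3.8% × $10,190.00 = $387.22
Total: $1,393.11 + $165.08 + $466.70 + $387.22 = $2,412.11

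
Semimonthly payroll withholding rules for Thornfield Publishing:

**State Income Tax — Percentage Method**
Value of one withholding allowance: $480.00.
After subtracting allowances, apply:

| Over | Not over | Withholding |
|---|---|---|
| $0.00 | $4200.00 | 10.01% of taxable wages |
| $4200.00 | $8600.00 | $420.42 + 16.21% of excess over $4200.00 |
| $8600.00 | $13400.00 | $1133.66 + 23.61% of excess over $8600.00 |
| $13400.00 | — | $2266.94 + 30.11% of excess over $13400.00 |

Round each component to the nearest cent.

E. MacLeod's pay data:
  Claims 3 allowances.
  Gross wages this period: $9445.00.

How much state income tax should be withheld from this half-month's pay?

State Income Tax: taxable = $9445.00 − 3×$480.00 = $8005.00
  $420.42 + 16.21% × ($8005.00 − $4200.00) = $420.42 + 16.21% × $3805.00 = $1037.21

$1037.21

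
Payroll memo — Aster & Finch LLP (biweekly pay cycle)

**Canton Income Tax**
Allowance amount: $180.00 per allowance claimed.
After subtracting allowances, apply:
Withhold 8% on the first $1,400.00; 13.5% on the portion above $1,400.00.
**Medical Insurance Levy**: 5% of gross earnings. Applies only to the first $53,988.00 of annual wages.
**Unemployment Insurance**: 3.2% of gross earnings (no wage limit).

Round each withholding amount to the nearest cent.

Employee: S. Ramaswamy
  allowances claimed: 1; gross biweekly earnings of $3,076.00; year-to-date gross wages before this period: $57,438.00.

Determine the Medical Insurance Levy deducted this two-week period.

$0.00

Medical Insurance Levy: YTD $57,438.00 ≥ cap $53,988.00 → $0.00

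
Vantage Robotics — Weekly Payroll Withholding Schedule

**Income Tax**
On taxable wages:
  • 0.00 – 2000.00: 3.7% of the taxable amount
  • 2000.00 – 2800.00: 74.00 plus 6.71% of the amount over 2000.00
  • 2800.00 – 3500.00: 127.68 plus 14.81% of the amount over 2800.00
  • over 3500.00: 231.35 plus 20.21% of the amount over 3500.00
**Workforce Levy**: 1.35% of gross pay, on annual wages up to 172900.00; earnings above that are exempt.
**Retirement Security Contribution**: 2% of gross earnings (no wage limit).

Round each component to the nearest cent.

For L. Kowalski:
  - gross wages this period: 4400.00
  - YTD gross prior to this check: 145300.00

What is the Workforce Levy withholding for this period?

Workforce Levy: 1.35% × 4400.00 = 59.40

59.40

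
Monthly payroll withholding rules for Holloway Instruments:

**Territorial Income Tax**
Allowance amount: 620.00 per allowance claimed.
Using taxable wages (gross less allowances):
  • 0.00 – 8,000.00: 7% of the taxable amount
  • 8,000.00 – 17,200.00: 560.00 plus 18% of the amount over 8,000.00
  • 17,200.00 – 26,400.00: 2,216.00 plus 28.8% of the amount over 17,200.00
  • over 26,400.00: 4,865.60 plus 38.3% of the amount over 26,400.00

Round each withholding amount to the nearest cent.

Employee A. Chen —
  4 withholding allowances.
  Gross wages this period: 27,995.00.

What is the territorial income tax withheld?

4,610.72

Territorial Income Tax: taxable = 27,995.00 − 4×620.00 = 25,515.00
  2,216.00 + 28.8% × (25,515.00 − 17,200.00) = 2,216.00 + 28.8% × 8,315.00 = 4,610.72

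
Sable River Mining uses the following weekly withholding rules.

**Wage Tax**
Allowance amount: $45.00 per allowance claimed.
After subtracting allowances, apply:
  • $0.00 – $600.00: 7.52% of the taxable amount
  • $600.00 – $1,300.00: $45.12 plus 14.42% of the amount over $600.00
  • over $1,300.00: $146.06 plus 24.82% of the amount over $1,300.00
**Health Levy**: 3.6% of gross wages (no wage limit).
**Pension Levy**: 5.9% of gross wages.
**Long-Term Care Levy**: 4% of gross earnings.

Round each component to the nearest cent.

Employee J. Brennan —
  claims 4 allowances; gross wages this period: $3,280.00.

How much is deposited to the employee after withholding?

Wage Tax: taxable = $3,280.00 − 4×$45.00 = $3,100.00
  $146.06 + 24.82% × ($3,100.00 − $1,300.00) = $146.06 + 24.82% × $1,800.00 = $592.82
Health Levy: 3.6% × $3,280.00 = $118.08
Pension Levy: 5.9% × $3,280.00 = $193.52
Long-Term Care Levy: 4% × $3,280.00 = $131.20
Total withheld: $592.82 + $118.08 + $193.52 + $131.20 = $1,035.62
Net pay: $3,280.00 − $1,035.62 = $2,244.38

$2,244.38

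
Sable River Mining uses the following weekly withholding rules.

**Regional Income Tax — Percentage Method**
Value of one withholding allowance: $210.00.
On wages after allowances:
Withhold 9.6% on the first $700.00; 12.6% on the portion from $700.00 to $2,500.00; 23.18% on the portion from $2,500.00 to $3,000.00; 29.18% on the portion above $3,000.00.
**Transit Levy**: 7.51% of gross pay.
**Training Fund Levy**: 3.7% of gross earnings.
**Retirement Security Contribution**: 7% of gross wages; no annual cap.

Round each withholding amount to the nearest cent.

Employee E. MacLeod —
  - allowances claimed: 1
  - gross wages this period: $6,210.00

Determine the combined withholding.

$2,416.14

Regional Income Tax: taxable = $6,210.00 − 1×$210.00 = $6,000.00
  $409.90 + 29.18% × ($6,000.00 − $3,000.00) = $409.90 + 29.18% × $3,000.00 = $1,285.30
Transit Levy: 7.51% × $6,210.00 = $466.37
Training Fund Levy: 3.7% × $6,210.00 = $229.77
Retirement Security Contribution: 7% × $6,210.00 = $434.70
Total: $1,285.30 + $466.37 + $229.77 + $434.70 = $2,416.14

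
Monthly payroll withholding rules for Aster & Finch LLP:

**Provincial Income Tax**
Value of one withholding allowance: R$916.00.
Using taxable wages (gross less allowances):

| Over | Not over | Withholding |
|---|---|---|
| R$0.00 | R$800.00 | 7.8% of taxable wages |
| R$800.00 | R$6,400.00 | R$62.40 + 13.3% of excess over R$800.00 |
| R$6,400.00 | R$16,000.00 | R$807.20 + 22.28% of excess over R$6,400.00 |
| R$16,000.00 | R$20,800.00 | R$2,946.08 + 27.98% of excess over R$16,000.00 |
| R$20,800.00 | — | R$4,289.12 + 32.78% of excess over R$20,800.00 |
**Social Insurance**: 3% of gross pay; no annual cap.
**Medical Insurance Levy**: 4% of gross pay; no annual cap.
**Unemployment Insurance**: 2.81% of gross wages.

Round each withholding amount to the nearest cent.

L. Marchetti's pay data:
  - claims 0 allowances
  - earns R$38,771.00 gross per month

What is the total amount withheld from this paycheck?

Provincial Income Tax: taxable = R$38,771.00
  R$4,289.12 + 32.78% × (R$38,771.00 − R$20,800.00) = R$4,289.12 + 32.78% × R$17,971.00 = R$10,180.01
Social Insurance: 3% × R$38,771.00 = R$1,163.13
Medical Insurance Levy: 4% × R$38,771.00 = R$1,550.84
Unemployment Insurance: 2.81% × R$38,771.00 = R$1,089.47
Total: R$10,180.01 + R$1,163.13 + R$1,550.84 + R$1,089.47 = R$13,983.45

R$13,983.45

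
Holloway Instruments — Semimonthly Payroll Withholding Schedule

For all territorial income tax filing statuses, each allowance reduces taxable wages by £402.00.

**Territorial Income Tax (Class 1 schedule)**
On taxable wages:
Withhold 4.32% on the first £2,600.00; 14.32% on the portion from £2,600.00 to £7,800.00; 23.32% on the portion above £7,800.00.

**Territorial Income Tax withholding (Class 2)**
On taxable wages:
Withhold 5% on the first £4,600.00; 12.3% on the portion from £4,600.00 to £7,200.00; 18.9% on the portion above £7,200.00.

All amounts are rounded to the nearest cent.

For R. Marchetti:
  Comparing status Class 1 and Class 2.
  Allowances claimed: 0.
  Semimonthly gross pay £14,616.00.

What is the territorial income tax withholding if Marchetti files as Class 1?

Territorial Income Tax (Class 1): taxable = £14,616.00
  £856.96 + 23.32% × (£14,616.00 − £7,800.00) = £856.96 + 23.32% × £6,816.00 = £2,446.45

£2,446.45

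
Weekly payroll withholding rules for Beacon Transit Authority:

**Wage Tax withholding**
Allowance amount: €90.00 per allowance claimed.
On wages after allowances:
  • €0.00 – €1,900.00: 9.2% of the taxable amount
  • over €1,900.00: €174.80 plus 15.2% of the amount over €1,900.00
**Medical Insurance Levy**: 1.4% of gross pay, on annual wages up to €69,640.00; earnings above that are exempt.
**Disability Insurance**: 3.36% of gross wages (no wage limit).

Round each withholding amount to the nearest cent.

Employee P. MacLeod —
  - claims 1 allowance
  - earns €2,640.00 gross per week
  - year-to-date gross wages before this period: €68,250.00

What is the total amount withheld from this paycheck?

€381.76

Wage Tax: taxable = €2,640.00 − 1×€90.00 = €2,550.00
  €174.80 + 15.2% × (€2,550.00 − €1,900.00) = €174.80 + 15.2% × €650.00 = €273.60
Medical Insurance Levy: cap €69,640.00 − YTD €68,250.00 = €1,390.00 subject; 1.4% × €1,390.00 = €19.46
Disability Insurance: 3.36% × €2,640.00 = €88.70
Total: €273.60 + €19.46 + €88.70 = €381.76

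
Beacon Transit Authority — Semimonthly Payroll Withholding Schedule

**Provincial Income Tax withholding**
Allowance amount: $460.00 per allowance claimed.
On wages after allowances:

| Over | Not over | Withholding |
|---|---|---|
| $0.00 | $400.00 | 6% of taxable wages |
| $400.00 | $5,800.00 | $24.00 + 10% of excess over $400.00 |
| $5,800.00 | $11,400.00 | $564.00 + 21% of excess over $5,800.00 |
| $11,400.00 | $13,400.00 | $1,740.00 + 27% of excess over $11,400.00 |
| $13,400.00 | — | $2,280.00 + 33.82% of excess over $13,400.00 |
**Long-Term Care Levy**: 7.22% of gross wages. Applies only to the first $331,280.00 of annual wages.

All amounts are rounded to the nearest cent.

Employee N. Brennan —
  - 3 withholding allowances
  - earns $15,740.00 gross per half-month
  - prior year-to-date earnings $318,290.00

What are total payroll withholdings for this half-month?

Provincial Income Tax: taxable = $15,740.00 − 3×$460.00 = $14,360.00
  $2,280.00 + 33.82% × ($14,360.00 − $13,400.00) = $2,280.00 + 33.82% × $960.00 = $2,604.67
Long-Term Care Levy: cap $331,280.00 − YTD $318,290.00 = $12,990.00 subject; 7.22% × $12,990.00 = $937.88
Total: $2,604.67 + $937.88 = $3,542.55

$3,542.55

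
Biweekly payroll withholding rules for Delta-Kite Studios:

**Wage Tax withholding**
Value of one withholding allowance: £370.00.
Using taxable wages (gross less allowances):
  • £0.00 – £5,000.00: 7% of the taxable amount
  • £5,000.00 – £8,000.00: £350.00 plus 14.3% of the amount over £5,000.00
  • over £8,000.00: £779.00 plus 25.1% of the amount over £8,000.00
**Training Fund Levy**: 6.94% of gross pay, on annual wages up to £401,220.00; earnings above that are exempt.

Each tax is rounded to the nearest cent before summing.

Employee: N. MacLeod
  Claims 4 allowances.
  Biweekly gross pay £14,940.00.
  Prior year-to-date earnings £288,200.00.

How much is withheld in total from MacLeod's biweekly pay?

Wage Tax: taxable = £14,940.00 − 4×£370.00 = £13,460.00
  £779.00 + 25.1% × (£13,460.00 − £8,000.00) = £779.00 + 25.1% × £5,460.00 = £2,149.46
Training Fund Levy: 6.94% × £14,940.00 = £1,036.84
Total: £2,149.46 + £1,036.84 = £3,186.30

£3,186.30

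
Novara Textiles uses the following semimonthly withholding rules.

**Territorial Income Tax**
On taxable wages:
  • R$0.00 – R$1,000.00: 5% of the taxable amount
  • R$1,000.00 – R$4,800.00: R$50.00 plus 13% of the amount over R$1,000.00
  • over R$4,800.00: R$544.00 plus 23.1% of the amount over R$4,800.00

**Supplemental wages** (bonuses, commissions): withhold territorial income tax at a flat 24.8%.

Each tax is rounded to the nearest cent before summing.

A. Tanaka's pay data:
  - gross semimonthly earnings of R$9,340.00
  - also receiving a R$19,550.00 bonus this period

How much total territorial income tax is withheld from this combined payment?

Territorial Income Tax: taxable = R$9,340.00
  R$544.00 + 23.1% × (R$9,340.00 − R$4,800.00) = R$544.00 + 23.1% × R$4,540.00 = R$1,592.74
Supplemental (24.8% flat on bonus): 24.8% × R$19,550.00 = R$4,848.40
Total territorial income tax: R$1,592.74 + R$4,848.40 = R$6,441.14

R$6,441.14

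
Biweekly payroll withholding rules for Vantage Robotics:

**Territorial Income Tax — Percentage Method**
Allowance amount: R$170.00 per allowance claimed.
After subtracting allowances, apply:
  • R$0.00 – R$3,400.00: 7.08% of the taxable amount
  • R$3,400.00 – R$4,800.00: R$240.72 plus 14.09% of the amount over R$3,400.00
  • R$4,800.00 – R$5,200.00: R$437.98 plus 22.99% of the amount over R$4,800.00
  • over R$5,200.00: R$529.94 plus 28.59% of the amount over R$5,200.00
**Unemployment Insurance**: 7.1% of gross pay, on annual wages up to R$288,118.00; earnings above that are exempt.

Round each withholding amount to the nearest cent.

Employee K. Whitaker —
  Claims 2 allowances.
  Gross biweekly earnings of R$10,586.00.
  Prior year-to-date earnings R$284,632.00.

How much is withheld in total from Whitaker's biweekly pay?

Territorial Income Tax: taxable = R$10,586.00 − 2×R$170.00 = R$10,246.00
  R$529.94 + 28.59% × (R$10,246.00 − R$5,200.00) = R$529.94 + 28.59% × R$5,046.00 = R$1,972.59
Unemployment Insurance: cap R$288,118.00 − YTD R$284,632.00 = R$3,486.00 subject; 7.1% × R$3,486.00 = R$247.51
Total: R$1,972.59 + R$247.51 = R$2,220.10

R$2,220.10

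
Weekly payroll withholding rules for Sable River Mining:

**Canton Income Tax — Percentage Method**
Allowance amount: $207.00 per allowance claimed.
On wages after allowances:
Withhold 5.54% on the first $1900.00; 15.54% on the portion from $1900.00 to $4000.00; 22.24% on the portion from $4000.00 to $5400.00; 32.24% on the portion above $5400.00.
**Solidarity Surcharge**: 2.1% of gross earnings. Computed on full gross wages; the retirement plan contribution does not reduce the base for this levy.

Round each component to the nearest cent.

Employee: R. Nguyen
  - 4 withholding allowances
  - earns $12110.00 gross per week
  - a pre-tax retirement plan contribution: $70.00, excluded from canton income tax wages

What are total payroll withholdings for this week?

$2871.06

Canton Income Tax: taxable = $12110.00 − $70.00 − 4×$207.00 = $11212.00
  $742.96 + 32.24% × ($11212.00 − $5400.00) = $742.96 + 32.24% × $5812.00 = $2616.75
Solidarity Surcharge: 2.1% × $12110.00 = $254.31
Total: $2616.75 + $254.31 = $2871.06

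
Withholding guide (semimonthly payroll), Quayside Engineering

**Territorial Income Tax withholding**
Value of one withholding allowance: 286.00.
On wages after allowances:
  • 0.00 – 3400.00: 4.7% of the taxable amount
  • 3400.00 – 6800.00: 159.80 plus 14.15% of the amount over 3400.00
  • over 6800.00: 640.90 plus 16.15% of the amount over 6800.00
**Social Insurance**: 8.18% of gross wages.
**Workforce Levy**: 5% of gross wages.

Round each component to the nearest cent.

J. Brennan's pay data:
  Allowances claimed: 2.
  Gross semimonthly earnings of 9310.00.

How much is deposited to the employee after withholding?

7129.05

Territorial Income Tax: taxable = 9310.00 − 2×286.00 = 8738.00
  640.90 + 16.15% × (8738.00 − 6800.00) = 640.90 + 16.15% × 1938.00 = 953.89
Social Insurance: 8.18% × 9310.00 = 761.56
Workforce Levy: 5% × 9310.00 = 465.50
Total withheld: 953.89 + 761.56 + 465.50 = 2180.95
Net pay: 9310.00 − 2180.95 = 7129.05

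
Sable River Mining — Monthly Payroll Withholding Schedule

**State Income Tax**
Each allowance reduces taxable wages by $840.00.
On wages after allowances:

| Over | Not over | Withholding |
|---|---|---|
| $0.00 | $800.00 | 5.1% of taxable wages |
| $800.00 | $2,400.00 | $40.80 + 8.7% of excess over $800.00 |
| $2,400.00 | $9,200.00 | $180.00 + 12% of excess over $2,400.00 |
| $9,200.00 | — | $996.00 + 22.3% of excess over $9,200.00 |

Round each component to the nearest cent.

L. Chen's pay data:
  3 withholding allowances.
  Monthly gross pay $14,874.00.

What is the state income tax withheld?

$1,699.34

State Income Tax: taxable = $14,874.00 − 3×$840.00 = $12,354.00
  $996.00 + 22.3% × ($12,354.00 − $9,200.00) = $996.00 + 22.3% × $3,154.00 = $1,699.34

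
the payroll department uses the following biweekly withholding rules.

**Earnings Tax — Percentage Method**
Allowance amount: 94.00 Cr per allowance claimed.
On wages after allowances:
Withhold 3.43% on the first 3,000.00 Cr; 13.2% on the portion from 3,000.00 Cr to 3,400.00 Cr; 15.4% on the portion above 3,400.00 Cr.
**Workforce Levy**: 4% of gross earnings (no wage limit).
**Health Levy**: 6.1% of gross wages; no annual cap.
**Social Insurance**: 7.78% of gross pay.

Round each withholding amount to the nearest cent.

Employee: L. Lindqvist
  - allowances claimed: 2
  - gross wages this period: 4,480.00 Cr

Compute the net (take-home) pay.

3,385.91 Cr

Earnings Tax: taxable = 4,480.00 Cr − 2×94.00 Cr = 4,292.00 Cr
  155.70 Cr + 15.4% × (4,292.00 Cr − 3,400.00 Cr) = 155.70 Cr + 15.4% × 892.00 Cr = 293.07 Cr
Workforce Levy: 4% × 4,480.00 Cr = 179.20 Cr
Health Levy: 6.1% × 4,480.00 Cr = 273.28 Cr
Social Insurance: 7.78% × 4,480.00 Cr = 348.54 Cr
Total withheld: 293.07 Cr + 179.20 Cr + 273.28 Cr + 348.54 Cr = 1,094.09 Cr
Net pay: 4,480.00 Cr − 1,094.09 Cr = 3,385.91 Cr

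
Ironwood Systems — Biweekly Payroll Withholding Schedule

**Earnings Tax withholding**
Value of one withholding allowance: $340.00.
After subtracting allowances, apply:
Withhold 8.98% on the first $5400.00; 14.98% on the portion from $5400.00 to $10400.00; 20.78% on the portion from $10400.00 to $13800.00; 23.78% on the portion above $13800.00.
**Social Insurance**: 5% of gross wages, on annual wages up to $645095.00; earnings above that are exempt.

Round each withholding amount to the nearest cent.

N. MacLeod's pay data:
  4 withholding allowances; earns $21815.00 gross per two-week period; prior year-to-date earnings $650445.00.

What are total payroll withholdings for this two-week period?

$3523.00

Earnings Tax: taxable = $21815.00 − 4×$340.00 = $20455.00
  $1940.44 + 23.78% × ($20455.00 − $13800.00) = $1940.44 + 23.78% × $6655.00 = $3523.00
Social Insurance: YTD $650445.00 ≥ cap $645095.00 → $0.00
Total: $3523.00 + $0.00 = $3523.00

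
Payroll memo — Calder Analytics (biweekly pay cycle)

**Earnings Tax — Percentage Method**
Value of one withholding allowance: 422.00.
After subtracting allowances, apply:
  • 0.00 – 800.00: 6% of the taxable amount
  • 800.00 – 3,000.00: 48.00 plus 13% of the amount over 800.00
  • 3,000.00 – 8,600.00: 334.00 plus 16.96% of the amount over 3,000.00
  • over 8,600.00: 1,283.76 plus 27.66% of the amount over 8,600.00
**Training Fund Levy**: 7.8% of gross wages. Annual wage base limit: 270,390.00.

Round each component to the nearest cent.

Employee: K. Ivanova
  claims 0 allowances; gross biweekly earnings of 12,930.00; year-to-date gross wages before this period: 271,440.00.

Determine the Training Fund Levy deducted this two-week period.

Training Fund Levy: YTD 271,440.00 ≥ cap 270,390.00 → 0.00

0.00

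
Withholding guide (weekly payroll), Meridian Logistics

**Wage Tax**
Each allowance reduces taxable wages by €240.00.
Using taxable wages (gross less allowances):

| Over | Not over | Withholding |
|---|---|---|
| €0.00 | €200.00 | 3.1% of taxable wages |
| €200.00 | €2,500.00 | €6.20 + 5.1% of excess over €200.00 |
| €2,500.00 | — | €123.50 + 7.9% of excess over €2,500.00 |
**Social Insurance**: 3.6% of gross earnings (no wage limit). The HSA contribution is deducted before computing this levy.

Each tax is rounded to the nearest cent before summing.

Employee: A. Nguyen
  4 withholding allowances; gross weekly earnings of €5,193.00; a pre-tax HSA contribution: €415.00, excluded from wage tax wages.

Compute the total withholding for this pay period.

Wage Tax: taxable = €5,193.00 − €415.00 − 4×€240.00 = €3,818.00
  €123.50 + 7.9% × (€3,818.00 − €2,500.00) = €123.50 + 7.9% × €1,318.00 = €227.62
Social Insurance: 3.6% × €4,778.00 = €172.01
Total: €227.62 + €172.01 = €399.63

€399.63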